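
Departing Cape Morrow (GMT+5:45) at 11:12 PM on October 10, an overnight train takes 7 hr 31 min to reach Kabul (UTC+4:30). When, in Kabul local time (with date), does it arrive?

5:28 AM on October 11

Convert departure to UTC: 11:12 PM − 5:45 = 5:27 PM UTC on Oct 10.
Add 7 hours 31 minutes travel time → 12:58 AM UTC (Oct 11).
Kabul is UTC+4:30, so local arrival = 12:58 AM + 4:30 = 5:28 AM on Oct 11.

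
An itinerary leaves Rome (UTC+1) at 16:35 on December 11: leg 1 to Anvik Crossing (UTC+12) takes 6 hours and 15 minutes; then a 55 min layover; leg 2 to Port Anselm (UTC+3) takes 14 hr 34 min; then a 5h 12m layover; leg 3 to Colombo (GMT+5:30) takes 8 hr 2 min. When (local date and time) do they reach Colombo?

08:03 on December 13

Convert departure to UTC: 16:35 − 1:00 = 15:35 UTC on Dec 11.
Add 6 hours and 15 minutes leg 1 → 21:50 UTC.
Add 55 minutes layover in Anvik Crossing → 22:45 UTC.
Add 14 hours and 34 minutes leg 2 → 13:19 UTC (Dec 12).
Add 5 hours and 12 minutes layover in Port Anselm → 18:31 UTC.
Add 8 hours 2 minutes leg 3 → 02:33 UTC (Dec 13).
Colombo is UTC+5:30, so local arrival = 02:33 + 5:30 = 08:03 on Dec 13.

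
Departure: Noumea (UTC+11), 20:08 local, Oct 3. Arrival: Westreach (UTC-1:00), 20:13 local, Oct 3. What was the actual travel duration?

Departure in UTC: 20:08 − 11:00 = 09:08 on Oct 3.
Arrival in UTC: 20:13 + 1:00 = 21:13 on Oct 3.
Elapsed = 21:13 − 09:08 = 12 hours 5 minutes.

12 hours 5 minutes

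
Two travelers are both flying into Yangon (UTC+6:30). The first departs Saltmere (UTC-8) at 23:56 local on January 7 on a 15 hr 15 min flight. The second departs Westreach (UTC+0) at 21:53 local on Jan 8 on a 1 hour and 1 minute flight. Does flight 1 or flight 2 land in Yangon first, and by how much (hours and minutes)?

the second, by 17 minutes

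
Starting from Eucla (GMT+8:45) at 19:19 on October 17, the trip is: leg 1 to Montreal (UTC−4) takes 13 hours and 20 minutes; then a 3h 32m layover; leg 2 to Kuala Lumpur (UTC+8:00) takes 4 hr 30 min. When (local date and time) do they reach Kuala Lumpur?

15:56 on Oct 18

Convert departure to UTC: 19:19 − 8:45 = 10:34 UTC on Oct 17.
Add 13 hours 20 minutes leg 1 → 23:54 UTC.
Add 3 hours 32 minutes layover in Montreal → 03:26 UTC (Oct 18).
Add 4 hours 30 minutes leg 2 → 07:56 UTC.
Kuala Lumpur is UTC+8:00, so local arrival = 07:56 + 8:00 = 15:56 on Oct 18.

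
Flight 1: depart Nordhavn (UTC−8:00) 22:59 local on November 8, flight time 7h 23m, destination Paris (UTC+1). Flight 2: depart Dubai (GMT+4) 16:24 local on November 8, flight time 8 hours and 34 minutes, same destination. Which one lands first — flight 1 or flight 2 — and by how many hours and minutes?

the second, by 17 hours 24 minutes

Flight 1 in UTC: 22:59 + 8:00 = 06:59 on Nov 9.
+7 hours 23 minutes → arrive 14:22 UTC on Nov 9.
Flight 2 in UTC: 16:24 − 4:00 = 12:24 on Nov 8.
+8 hours and 34 minutes → arrive 20:58 UTC on Nov 8.
Flight 2 lands earlier by 17 hours 24 minutes.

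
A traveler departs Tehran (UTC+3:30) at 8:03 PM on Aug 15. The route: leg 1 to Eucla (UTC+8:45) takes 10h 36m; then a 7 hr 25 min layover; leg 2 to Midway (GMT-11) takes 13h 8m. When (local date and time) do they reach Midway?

Convert departure to UTC: 8:03 PM − 3:30 = 4:33 PM UTC on Aug 15.
Add 10 hours 36 minutes leg 1 → 3:09 AM UTC (Aug 16).
Add 7 hours and 25 minutes layover in Eucla → 10:34 AM UTC.
Add 13 hours and 8 minutes leg 2 → 11:42 PM UTC.
Midway is UTC−11:00, so local arrival = 11:42 PM − 11:00 = 12:42 PM on Aug 16.

12:42 PM on Aug 16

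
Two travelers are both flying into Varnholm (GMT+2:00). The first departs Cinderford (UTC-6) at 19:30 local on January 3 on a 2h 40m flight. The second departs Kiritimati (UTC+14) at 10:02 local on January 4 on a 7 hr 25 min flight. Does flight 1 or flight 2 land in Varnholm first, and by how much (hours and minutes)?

Flight 1 in UTC: 19:30 + 6:00 = 01:30 on Jan 4.
+2 hours and 40 minutes → arrive 04:10 UTC on Jan 4.
Flight 2 in UTC: 10:02 − 14:00 = 20:02 on Jan 3.
+7 hours and 25 minutes → arrive 03:27 UTC on Jan 4.
Flight 2 lands earlier by 43 minutes.

the second, by 43 minutes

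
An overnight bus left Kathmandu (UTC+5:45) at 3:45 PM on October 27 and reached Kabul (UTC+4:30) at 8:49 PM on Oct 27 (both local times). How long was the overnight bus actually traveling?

6 hours 19 minutes

Departure in UTC: 3:45 PM − 5:45 = 10:00 AM on Oct 27.
Arrival in UTC: 8:49 PM − 4:30 = 4:19 PM on Oct 27.
Elapsed = 4:19 PM − 10:00 AM = 6 hours 19 minutes.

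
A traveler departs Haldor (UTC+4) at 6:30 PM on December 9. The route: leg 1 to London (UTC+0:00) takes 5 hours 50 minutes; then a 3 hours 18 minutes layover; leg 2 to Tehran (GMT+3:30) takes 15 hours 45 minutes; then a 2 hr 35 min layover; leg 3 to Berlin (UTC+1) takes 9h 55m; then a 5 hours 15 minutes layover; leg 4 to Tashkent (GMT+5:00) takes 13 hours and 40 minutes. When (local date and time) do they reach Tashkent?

Convert departure to UTC: 6:30 PM − 4:00 = 2:30 PM UTC on Dec 9.
Add 5 hours 50 minutes leg 1 → 8:20 PM UTC.
Add 3 hours 18 minutes layover in London → 11:38 PM UTC.
Add 15 hours 45 minutes leg 2 → 3:23 PM UTC (Dec 10).
Add 2 hours 35 minutes layover in Tehran → 5:58 PM UTC.
Add 9 hours 55 minutes leg 3 → 3:53 AM UTC (Dec 11).
Add 5 hours and 15 minutes layover in Berlin → 9:08 AM UTC.
Add 13 hours 40 minutes leg 4 → 10:48 PM UTC.
Tashkent is UTC+5:00, so local arrival = 10:48 PM + 5:00 = 3:48 AM on Dec 12.

3:48 AM on December 12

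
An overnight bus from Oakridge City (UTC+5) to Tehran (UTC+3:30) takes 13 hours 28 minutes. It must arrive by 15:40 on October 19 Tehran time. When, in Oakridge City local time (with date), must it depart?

Target arrival in UTC: 15:40 − 3:30 = 12:10 on Oct 19.
Subtract 13 hours 28 minutes → departure 22:42 UTC on Oct 18.
Oakridge City is UTC+5:00: 22:42 + 5:00 = 03:42 on Oct 19.

03:42 on Oct 19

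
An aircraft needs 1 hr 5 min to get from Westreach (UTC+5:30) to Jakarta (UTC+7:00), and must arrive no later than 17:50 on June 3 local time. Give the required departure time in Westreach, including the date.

Target arrival in UTC: 17:50 − 7:00 = 10:50 on Jun 3.
Subtract 1 hour and 5 minutes → departure 09:45 UTC on Jun 3.
Westreach is UTC+5:30: 09:45 + 5:30 = 15:15 on Jun 3.

15:15 on June 3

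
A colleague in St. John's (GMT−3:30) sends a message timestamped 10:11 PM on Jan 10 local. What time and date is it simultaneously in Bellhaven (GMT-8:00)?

Bellhaven is 4:30 behind St. John's.
Shift by the zone difference: 10:11 PM − 4:30 = 5:41 PM on Jan 10 in Bellhaven.

5:41 PM on January 10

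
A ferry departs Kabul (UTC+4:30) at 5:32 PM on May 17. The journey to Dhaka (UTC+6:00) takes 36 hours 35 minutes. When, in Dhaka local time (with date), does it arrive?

7:37 AM on May 19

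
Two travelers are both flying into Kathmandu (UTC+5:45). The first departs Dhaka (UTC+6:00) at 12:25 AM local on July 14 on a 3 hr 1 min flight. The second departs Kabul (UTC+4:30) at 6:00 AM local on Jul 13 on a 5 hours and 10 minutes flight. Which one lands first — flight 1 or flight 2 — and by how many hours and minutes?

Flight 1 in UTC: 12:25 AM − 6:00 = 6:25 PM on Jul 13.
+3 hours 1 minute → arrive 9:26 PM UTC on Jul 13.
Flight 2 in UTC: 6:00 AM − 4:30 = 1:30 AM on Jul 13.
+5 hours and 10 minutes → arrive 6:40 AM UTC on Jul 13.
Flight 2 lands earlier by 14 hours 46 minutes.

the second, by 14 hours 46 minutes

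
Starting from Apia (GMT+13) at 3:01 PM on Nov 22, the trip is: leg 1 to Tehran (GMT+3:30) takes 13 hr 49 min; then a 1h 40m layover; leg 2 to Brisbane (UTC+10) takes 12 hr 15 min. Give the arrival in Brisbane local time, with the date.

3:45 PM on November 23

Convert departure to UTC: 3:01 PM − 13:00 = 2:01 AM UTC on Nov 22.
Add 13 hours 49 minutes leg 1 → 3:50 PM UTC.
Add 1 hour and 40 minutes layover in Tehran → 5:30 PM UTC.
Add 12 hours 15 minutes leg 2 → 5:45 AM UTC (Nov 23).
Brisbane is UTC+10:00, so local arrival = 5:45 AM + 10:00 = 3:45 PM on Nov 23.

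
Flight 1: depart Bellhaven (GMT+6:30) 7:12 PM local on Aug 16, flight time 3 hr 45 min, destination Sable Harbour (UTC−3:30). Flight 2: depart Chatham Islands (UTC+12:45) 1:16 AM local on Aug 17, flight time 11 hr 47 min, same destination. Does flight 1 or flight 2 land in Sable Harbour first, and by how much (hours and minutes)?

the first, by 7 hours 51 minutes

Flight 1 in UTC: 7:12 PM − 6:30 = 12:42 PM on Aug 16.
+3 hours 45 minutes → arrive 4:27 PM UTC on Aug 16.
Flight 2 in UTC: 1:16 AM − 12:45 = 12:31 PM on Aug 16.
+11 hours 47 minutes → arrive 12:18 AM UTC on Aug 17.
Flight 1 lands earlier by 7 hours 51 minutes.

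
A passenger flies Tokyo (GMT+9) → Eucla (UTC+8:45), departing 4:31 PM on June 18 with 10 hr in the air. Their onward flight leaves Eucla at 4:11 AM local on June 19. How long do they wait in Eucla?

Convert departure to UTC: 4:31 PM − 9:00 = 7:31 AM UTC on Jun 18.
Add 10 hours flight time → 5:31 PM UTC.
Eucla is UTC+8:45, so local arrival = 5:31 PM + 8:45 = 2:16 AM on Jun 19.
Layover = 4:11 AM − 2:16 AM = 1 hour 55 minutes.

1 hour 55 minutes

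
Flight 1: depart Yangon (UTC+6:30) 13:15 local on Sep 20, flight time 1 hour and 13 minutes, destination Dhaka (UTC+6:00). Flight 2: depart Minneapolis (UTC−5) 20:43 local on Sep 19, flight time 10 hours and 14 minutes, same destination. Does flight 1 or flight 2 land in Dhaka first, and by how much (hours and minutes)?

the first, by 3 hours 59 minutes

Flight 1 in UTC: 13:15 − 6:30 = 06:45 on Sep 20.
+1 hour and 13 minutes → arrive 07:58 UTC on Sep 20.
Flight 2 in UTC: 20:43 + 5:00 = 01:43 on Sep 20.
+10 hours 14 minutes → arrive 11:57 UTC on Sep 20.
Flight 1 lands earlier by 3 hours 59 minutes.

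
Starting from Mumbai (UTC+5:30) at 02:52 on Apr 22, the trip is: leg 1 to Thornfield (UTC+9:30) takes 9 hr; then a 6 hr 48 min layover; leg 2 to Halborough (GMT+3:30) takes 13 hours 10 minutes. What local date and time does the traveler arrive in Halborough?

05:50 on Apr 23

Convert departure to UTC: 02:52 − 5:30 = 21:22 UTC on Apr 21.
Add 9 hours leg 1 → 06:22 UTC (Apr 22).
Add 6 hours 48 minutes layover in Thornfield → 13:10 UTC.
Add 13 hours 10 minutes leg 2 → 02:20 UTC (Apr 23).
Halborough is UTC+3:30, so local arrival = 02:20 + 3:30 = 05:50 on Apr 23.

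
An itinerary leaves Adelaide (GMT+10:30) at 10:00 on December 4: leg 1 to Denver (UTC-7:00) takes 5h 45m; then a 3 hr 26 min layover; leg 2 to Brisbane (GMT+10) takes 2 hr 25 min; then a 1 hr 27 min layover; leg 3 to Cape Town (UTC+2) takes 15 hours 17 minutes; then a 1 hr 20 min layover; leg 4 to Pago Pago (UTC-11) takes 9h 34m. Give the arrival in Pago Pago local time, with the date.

03:44 on December 5

Convert departure to UTC: 10:00 − 10:30 = 23:30 UTC on Dec 3.
Add 5 hours and 45 minutes leg 1 → 05:15 UTC (Dec 4).
Add 3 hours and 26 minutes layover in Denver → 08:41 UTC.
Add 2 hours and 25 minutes leg 2 → 11:06 UTC.
Add 1 hour and 27 minutes layover in Brisbane → 12:33 UTC.
Add 15 hours and 17 minutes leg 3 → 03:50 UTC (Dec 5).
Add 1 hour and 20 minutes layover in Cape Town → 05:10 UTC.
Add 9 hours and 34 minutes leg 4 → 14:44 UTC.
Pago Pago is UTC−11:00, so local arrival = 14:44 − 11:00 = 03:44 on Dec 5.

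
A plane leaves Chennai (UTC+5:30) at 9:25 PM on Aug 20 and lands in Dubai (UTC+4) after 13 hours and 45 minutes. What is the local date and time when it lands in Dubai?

9:40 AM on Aug 21

Convert departure to UTC: 9:25 PM − 5:30 = 3:55 PM UTC on Aug 20.
Add 13 hours 45 minutes travel time → 5:40 AM UTC (Aug 21).
Dubai is UTC+4:00, so local arrival = 5:40 AM + 4:00 = 9:40 AM on Aug 21.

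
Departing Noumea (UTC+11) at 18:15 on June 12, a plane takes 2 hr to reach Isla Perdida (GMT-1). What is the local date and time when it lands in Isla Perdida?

08:15 on June 12

Isla Perdida is 12:00 behind Noumea.
After 2 hours it is 20:15 in Noumea.
Shift by the zone difference: 20:15 − 12:00 = 08:15 on Jun 12 in Isla Perdida.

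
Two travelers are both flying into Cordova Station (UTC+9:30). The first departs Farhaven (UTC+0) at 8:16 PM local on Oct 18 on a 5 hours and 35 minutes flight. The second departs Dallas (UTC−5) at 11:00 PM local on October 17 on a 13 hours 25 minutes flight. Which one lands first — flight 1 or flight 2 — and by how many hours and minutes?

Flight 1 departs at 8:16 PM UTC (Oct 18).
+5 hours and 35 minutes → arrive 1:51 AM UTC on Oct 19.
Flight 2 in UTC: 11:00 PM + 5:00 = 4:00 AM on Oct 18.
+13 hours and 25 minutes → arrive 5:25 PM UTC on Oct 18.
Flight 2 lands earlier by 8 hours 26 minutes.

the second, by 8 hours 26 minutes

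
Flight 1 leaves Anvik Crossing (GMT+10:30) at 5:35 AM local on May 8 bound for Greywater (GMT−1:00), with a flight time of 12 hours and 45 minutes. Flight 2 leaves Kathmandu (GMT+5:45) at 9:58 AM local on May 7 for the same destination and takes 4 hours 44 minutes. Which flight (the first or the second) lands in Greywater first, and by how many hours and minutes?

the second, by 22 hours 53 minutes

Flight 1 in UTC: 5:35 AM − 10:30 = 7:05 PM on May 7.
+12 hours and 45 minutes → arrive 7:50 AM UTC on May 8.
Flight 2 in UTC: 9:58 AM − 5:45 = 4:13 AM on May 7.
+4 hours 44 minutes → arrive 8:57 AM UTC on May 7.
Flight 2 lands earlier by 22 hours 53 minutes.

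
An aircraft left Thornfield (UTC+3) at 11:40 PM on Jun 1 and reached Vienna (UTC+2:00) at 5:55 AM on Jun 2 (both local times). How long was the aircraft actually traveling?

Vienna is 1:00 behind Thornfield.
Clock-face elapsed time (ignoring zones) is 6 hours 15 minutes.
Actual elapsed = 6 hours 15 minutes + 1:00 = 7 hours 15 minutes.

7 hours 15 minutes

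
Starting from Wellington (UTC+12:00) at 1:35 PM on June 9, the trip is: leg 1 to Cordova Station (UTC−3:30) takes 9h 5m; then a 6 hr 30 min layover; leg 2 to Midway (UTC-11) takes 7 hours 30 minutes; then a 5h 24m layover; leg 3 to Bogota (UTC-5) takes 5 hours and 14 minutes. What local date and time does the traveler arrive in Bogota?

6:18 AM on June 10

Convert departure to UTC: 1:35 PM − 12:00 = 1:35 AM UTC on Jun 9.
Add 9 hours 5 minutes leg 1 → 10:40 AM UTC.
Add 6 hours and 30 minutes layover in Cordova Station → 5:10 PM UTC.
Add 7 hours and 30 minutes leg 2 → 12:40 AM UTC (Jun 10).
Add 5 hours and 24 minutes layover in Midway → 6:04 AM UTC.
Add 5 hours 14 minutes leg 3 → 11:18 AM UTC.
Bogota is UTC−5:00, so local arrival = 11:18 AM − 5:00 = 6:18 AM on Jun 10.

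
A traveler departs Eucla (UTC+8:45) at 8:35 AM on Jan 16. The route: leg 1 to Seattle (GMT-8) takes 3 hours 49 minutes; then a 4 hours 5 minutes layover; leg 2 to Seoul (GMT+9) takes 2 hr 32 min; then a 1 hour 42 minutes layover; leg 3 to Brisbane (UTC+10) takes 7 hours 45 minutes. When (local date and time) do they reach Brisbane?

5:43 AM on Jan 17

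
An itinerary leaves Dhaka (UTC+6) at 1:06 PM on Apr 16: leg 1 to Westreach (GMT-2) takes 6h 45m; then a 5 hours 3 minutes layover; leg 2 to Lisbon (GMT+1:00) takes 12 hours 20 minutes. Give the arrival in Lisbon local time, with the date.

8:14 AM on April 17

Convert departure to UTC: 1:06 PM − 6:00 = 7:06 AM UTC on Apr 16.
Add 6 hours and 45 minutes leg 1 → 1:51 PM UTC.
Add 5 hours 3 minutes layover in Westreach → 6:54 PM UTC.
Add 12 hours 20 minutes leg 2 → 7:14 AM UTC (Apr 17).
Lisbon is UTC+1:00, so local arrival = 7:14 AM + 1:00 = 8:14 AM on Apr 17.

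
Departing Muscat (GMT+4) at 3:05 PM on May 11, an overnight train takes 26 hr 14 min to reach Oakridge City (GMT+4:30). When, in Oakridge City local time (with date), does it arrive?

5:49 PM on May 12

Oakridge City is 0:30 ahead of Muscat.
After 26 hours and 14 minutes it is 5:19 PM (May 12) in Muscat.
Shift by the zone difference: 5:19 PM + 0:30 = 5:49 PM on May 12 in Oakridge City.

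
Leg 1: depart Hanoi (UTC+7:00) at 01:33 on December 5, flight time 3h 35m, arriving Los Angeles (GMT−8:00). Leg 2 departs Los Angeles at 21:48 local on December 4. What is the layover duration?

Convert departure to UTC: 01:33 − 7:00 = 18:33 UTC on Dec 4.
Add 3 hours 35 minutes flight time → 22:08 UTC.
Los Angeles is UTC−8:00, so local arrival = 22:08 − 8:00 = 14:08 on Dec 4.
Layover = 21:48 − 14:08 = 7 hours 40 minutes.

7 hours 40 minutes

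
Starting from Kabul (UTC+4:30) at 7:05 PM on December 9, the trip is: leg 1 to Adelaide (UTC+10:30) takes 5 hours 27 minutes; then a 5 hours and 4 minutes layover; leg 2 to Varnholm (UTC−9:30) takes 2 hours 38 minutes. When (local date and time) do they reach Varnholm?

Convert departure to UTC: 7:05 PM − 4:30 = 2:35 PM UTC on Dec 9.
Add 5 hours and 27 minutes leg 1 → 8:02 PM UTC.
Add 5 hours and 4 minutes layover in Adelaide → 1:06 AM UTC (Dec 10).
Add 2 hours 38 minutes leg 2 → 3:44 AM UTC.
Varnholm is UTC−9:30, so local arrival = 3:44 AM − 9:30 = 6:14 PM on Dec 9.

6:14 PM on December 9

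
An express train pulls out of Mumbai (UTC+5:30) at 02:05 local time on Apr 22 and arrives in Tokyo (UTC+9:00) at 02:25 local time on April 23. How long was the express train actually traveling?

Tokyo is 3:30 ahead of Mumbai.
Clock-face elapsed time (ignoring zones) is 24 hours 20 minutes.
Actual elapsed = 24 hours 20 minutes − 3:30 = 20 hours 50 minutes.

20 hours 50 minutes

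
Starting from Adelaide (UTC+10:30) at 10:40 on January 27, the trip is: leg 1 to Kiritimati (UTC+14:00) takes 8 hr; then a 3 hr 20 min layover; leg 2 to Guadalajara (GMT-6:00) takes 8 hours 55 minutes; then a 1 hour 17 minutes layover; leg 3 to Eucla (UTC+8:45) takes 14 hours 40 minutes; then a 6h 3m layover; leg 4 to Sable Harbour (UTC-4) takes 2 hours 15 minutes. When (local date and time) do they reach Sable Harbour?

Convert departure to UTC: 10:40 − 10:30 = 00:10 UTC on Jan 27.
Add 8 hours leg 1 → 08:10 UTC.
Add 3 hours and 20 minutes layover in Kiritimati → 11:30 UTC.
Add 8 hours 55 minutes leg 2 → 20:25 UTC.
Add 1 hour and 17 minutes layover in Guadalajara → 21:42 UTC.
Add 14 hours 40 minutes leg 3 → 12:22 UTC (Jan 28).
Add 6 hours 3 minutes layover in Eucla → 18:25 UTC.
Add 2 hours 15 minutes leg 4 → 20:40 UTC.
Sable Harbour is UTC−4:00, so local arrival = 20:40 − 4:00 = 16:40 on Jan 28.

16:40 on January 28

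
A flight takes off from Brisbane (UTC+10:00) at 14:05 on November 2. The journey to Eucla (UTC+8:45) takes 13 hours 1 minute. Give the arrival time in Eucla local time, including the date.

Eucla is 1:15 behind Brisbane.
After 13 hours 1 minute it is 03:06 (Nov 3) in Brisbane.
Shift by the zone difference: 03:06 − 1:15 = 01:51 on Nov 3 in Eucla.

01:51 on November 3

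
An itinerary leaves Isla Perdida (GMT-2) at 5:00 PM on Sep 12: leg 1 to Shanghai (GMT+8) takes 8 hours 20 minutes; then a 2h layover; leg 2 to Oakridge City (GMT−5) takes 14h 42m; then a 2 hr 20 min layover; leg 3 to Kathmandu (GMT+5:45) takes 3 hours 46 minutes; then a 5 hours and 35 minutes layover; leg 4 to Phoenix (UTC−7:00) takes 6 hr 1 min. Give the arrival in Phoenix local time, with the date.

6:44 AM on Sep 14

Convert departure to UTC: 5:00 PM + 2:00 = 7:00 PM UTC on Sep 12.
Add 8 hours 20 minutes leg 1 → 3:20 AM UTC (Sep 13).
Add 2 hours layover in Shanghai → 5:20 AM UTC.
Add 14 hours and 42 minutes leg 2 → 8:02 PM UTC.
Add 2 hours and 20 minutes layover in Oakridge City → 10:22 PM UTC.
Add 3 hours and 46 minutes leg 3 → 2:08 AM UTC (Sep 14).
Add 5 hours and 35 minutes layover in Kathmandu → 7:43 AM UTC.
Add 6 hours and 1 minute leg 4 → 1:44 PM UTC.
Phoenix is UTC−7:00, so local arrival = 1:44 PM − 7:00 = 6:44 AM on Sep 14.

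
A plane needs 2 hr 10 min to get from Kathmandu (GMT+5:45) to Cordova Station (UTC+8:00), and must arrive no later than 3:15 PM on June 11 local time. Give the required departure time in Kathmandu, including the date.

10:50 AM on June 11

Target arrival in UTC: 3:15 PM − 8:00 = 7:15 AM on Jun 11.
Subtract 2 hours and 10 minutes → departure 5:05 AM UTC on Jun 11.
Kathmandu is UTC+5:45: 5:05 AM + 5:45 = 10:50 AM on Jun 11.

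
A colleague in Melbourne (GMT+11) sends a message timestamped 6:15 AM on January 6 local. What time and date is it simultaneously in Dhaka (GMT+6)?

Dhaka is 5:00 behind Melbourne.
Shift by the zone difference: 6:15 AM − 5:00 = 1:15 AM on Jan 6 in Dhaka.

1:15 AM on January 6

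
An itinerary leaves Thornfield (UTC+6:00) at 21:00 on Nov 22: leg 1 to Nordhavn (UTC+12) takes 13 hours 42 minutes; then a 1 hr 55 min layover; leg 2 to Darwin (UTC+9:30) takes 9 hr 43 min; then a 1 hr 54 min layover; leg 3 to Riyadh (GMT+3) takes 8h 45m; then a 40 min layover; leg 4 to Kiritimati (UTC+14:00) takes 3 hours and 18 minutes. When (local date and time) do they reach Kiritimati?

Convert departure to UTC: 21:00 − 6:00 = 15:00 UTC on Nov 22.
Add 13 hours 42 minutes leg 1 → 04:42 UTC (Nov 23).
Add 1 hour and 55 minutes layover in Nordhavn → 06:37 UTC.
Add 9 hours 43 minutes leg 2 → 16:20 UTC.
Add 1 hour and 54 minutes layover in Darwin → 18:14 UTC.
Add 8 hours and 45 minutes leg 3 → 02:59 UTC (Nov 24).
Add 40 minutes layover in Riyadh → 03:39 UTC.
Add 3 hours 18 minutes leg 4 → 06:57 UTC.
Kiritimati is UTC+14:00, so local arrival = 06:57 + 14:00 = 20:57 on Nov 24.

20:57 on November 24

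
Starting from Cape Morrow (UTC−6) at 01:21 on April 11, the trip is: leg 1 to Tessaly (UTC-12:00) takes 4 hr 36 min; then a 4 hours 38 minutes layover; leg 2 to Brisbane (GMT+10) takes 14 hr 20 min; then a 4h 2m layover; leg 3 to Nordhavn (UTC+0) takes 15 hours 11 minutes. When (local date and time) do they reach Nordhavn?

Convert departure to UTC: 01:21 + 6:00 = 07:21 UTC on Apr 11.
Add 4 hours and 36 minutes leg 1 → 11:57 UTC.
Add 4 hours 38 minutes layover in Tessaly → 16:35 UTC.
Add 14 hours 20 minutes leg 2 → 06:55 UTC (Apr 12).
Add 4 hours and 2 minutes layover in Brisbane → 10:57 UTC.
Add 15 hours and 11 minutes leg 3 → 02:08 UTC (Apr 13).
Nordhavn is UTC+0, so local arrival is the same: 02:08 on Apr 13.

02:08 on Apr 13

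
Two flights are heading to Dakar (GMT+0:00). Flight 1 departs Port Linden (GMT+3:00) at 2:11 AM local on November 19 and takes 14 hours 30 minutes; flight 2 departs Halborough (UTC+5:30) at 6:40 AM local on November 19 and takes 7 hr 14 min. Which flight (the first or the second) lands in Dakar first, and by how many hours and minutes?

Flight 1 in UTC: 2:11 AM − 3:00 = 11:11 PM on Nov 18.
+14 hours 30 minutes → arrive 1:41 PM UTC on Nov 19.
Flight 2 in UTC: 6:40 AM − 5:30 = 1:10 AM on Nov 19.
+7 hours 14 minutes → arrive 8:24 AM UTC on Nov 19.
Flight 2 lands earlier by 5 hours 17 minutes.

the second, by 5 hours 17 minutes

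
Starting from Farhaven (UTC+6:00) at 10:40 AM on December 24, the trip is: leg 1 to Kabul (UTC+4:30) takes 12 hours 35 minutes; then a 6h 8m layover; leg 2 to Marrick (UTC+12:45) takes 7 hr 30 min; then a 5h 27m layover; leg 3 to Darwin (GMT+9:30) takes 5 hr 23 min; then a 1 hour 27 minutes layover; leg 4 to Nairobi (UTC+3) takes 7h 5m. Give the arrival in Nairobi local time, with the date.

5:15 AM on December 26

Convert departure to UTC: 10:40 AM − 6:00 = 4:40 AM UTC on Dec 24.
Add 12 hours and 35 minutes leg 1 → 5:15 PM UTC.
Add 6 hours 8 minutes layover in Kabul → 11:23 PM UTC.
Add 7 hours and 30 minutes leg 2 → 6:53 AM UTC (Dec 25).
Add 5 hours and 27 minutes layover in Marrick → 12:20 PM UTC.
Add 5 hours and 23 minutes leg 3 → 5:43 PM UTC.
Add 1 hour and 27 minutes layover in Darwin → 7:10 PM UTC.
Add 7 hours and 5 minutes leg 4 → 2:15 AM UTC (Dec 26).
Nairobi is UTC+3:00, so local arrival = 2:15 AM + 3:00 = 5:15 AM on Dec 26.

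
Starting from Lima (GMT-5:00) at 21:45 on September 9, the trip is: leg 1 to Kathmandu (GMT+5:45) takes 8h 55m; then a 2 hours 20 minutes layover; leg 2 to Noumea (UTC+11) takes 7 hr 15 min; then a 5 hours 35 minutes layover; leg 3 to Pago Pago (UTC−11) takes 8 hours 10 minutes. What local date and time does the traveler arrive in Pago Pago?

00:00 on September 11

Convert departure to UTC: 21:45 + 5:00 = 02:45 UTC on Sep 10.
Add 8 hours and 55 minutes leg 1 → 11:40 UTC.
Add 2 hours and 20 minutes layover in Kathmandu → 14:00 UTC.
Add 7 hours and 15 minutes leg 2 → 21:15 UTC.
Add 5 hours and 35 minutes layover in Noumea → 02:50 UTC (Sep 11).
Add 8 hours and 10 minutes leg 3 → 11:00 UTC.
Pago Pago is UTC−11:00, so local arrival = 11:00 − 11:00 = 00:00 on Sep 11.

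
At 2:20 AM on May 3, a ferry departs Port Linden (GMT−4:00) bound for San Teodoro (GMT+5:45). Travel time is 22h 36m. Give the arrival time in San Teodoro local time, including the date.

10:41 AM on May 4

Convert departure to UTC: 2:20 AM + 4:00 = 6:20 AM UTC on May 3.
Add 22 hours 36 minutes travel time → 4:56 AM UTC (May 4).
San Teodoro is UTC+5:45, so local arrival = 4:56 AM + 5:45 = 10:41 AM on May 4.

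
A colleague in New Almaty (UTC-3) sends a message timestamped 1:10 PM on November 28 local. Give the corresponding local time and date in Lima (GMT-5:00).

11:10 AM on November 28

Lima is 2:00 behind New Almaty.
Shift by the zone difference: 1:10 PM − 2:00 = 11:10 AM on Nov 28 in Lima.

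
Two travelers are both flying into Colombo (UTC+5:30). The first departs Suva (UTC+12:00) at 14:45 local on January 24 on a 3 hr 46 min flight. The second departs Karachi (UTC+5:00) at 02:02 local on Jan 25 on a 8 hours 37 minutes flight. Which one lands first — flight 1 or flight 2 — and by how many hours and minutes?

the first, by 23 hours 8 minutes

Flight 1 in UTC: 14:45 − 12:00 = 02:45 on Jan 24.
+3 hours 46 minutes → arrive 06:31 UTC on Jan 24.
Flight 2 in UTC: 02:02 − 5:00 = 21:02 on Jan 24.
+8 hours and 37 minutes → arrive 05:39 UTC on Jan 25.
Flight 1 lands earlier by 23 hours 8 minutes.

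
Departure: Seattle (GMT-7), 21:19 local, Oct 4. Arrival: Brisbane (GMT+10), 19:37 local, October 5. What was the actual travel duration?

Departure in UTC: 21:19 + 7:00 = 04:19 on Oct 5.
Arrival in UTC: 19:37 − 10:00 = 09:37 on Oct 5.
Elapsed = 09:37 − 04:19 = 5 hours 18 minutes.

5 hours 18 minutes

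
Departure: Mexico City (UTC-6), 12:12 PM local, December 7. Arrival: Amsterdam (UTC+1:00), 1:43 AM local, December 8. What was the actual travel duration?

6 hours 31 minutes

Departure in UTC: 12:12 PM + 6:00 = 6:12 PM on Dec 7.
Arrival in UTC: 1:43 AM − 1:00 = 12:43 AM on Dec 8.
Elapsed = 12:43 AM − 6:12 PM (+1 day) = 6 hours 31 minutes.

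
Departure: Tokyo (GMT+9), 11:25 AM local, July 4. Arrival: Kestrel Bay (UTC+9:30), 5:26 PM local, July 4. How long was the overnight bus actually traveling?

Departure in UTC: 11:25 AM − 9:00 = 2:25 AM on Jul 4.
Arrival in UTC: 5:26 PM − 9:30 = 7:56 AM on Jul 4.
Elapsed = 7:56 AM − 2:25 AM = 5 hours 31 minutes.

5 hours 31 minutes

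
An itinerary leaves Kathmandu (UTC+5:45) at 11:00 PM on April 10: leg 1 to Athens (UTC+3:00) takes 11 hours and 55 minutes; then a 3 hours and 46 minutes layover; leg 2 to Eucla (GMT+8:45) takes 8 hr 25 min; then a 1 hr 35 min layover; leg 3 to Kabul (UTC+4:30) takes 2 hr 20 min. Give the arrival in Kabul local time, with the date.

1:46 AM on Apr 12

Convert departure to UTC: 11:00 PM − 5:45 = 5:15 PM UTC on Apr 10.
Add 11 hours and 55 minutes leg 1 → 5:10 AM UTC (Apr 11).
Add 3 hours and 46 minutes layover in Athens → 8:56 AM UTC.
Add 8 hours 25 minutes leg 2 → 5:21 PM UTC.
Add 1 hour and 35 minutes layover in Eucla → 6:56 PM UTC.
Add 2 hours and 20 minutes leg 3 → 9:16 PM UTC.
Kabul is UTC+4:30, so local arrival = 9:16 PM + 4:30 = 1:46 AM on Apr 12.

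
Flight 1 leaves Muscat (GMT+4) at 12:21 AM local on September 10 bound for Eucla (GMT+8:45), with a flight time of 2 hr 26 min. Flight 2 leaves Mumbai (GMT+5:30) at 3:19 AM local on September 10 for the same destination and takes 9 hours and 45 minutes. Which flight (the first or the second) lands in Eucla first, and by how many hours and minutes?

the first, by 8 hours 47 minutes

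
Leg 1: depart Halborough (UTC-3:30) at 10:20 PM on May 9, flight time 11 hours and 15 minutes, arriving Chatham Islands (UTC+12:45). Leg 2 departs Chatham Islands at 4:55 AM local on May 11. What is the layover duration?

Convert departure to UTC: 10:20 PM + 3:30 = 1:50 AM UTC on May 10.
Add 11 hours and 15 minutes flight time → 1:05 PM UTC.
Chatham Islands is UTC+12:45, so local arrival = 1:05 PM + 12:45 = 1:50 AM on May 11.
Layover = 4:55 AM − 1:50 AM = 3 hours 5 minutes.

3 hours 5 minutes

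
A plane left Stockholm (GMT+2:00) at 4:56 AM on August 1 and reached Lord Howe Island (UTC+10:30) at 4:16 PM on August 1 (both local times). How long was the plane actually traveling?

2 hours 50 minutes

Departure in UTC: 4:56 AM − 2:00 = 2:56 AM on Aug 1.
Arrival in UTC: 4:16 PM − 10:30 = 5:46 AM on Aug 1.
Elapsed = 5:46 AM − 2:56 AM = 2 hours 50 minutes.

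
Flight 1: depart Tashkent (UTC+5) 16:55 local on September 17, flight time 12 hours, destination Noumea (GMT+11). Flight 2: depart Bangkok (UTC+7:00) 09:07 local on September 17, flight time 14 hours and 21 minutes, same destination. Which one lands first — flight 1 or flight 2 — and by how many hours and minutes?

the second, by 7 hours 27 minutes

Flight 1 in UTC: 16:55 − 5:00 = 11:55 on Sep 17.
+12 hours → arrive 23:55 UTC on Sep 17.
Flight 2 in UTC: 09:07 − 7:00 = 02:07 on Sep 17.
+14 hours and 21 minutes → arrive 16:28 UTC on Sep 17.
Flight 2 lands earlier by 7 hours 27 minutes.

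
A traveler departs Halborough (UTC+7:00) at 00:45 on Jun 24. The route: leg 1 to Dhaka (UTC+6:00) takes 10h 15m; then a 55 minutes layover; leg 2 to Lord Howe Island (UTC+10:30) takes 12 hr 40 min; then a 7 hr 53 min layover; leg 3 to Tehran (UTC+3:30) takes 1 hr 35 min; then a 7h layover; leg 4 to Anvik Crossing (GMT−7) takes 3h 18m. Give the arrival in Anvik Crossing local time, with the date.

06:21 on June 25

Convert departure to UTC: 00:45 − 7:00 = 17:45 UTC on Jun 23.
Add 10 hours and 15 minutes leg 1 → 04:00 UTC (Jun 24).
Add 55 minutes layover in Dhaka → 04:55 UTC.
Add 12 hours 40 minutes leg 2 → 17:35 UTC.
Add 7 hours 53 minutes layover in Lord Howe Island → 01:28 UTC (Jun 25).
Add 1 hour 35 minutes leg 3 → 03:03 UTC.
Add 7 hours layover in Tehran → 10:03 UTC.
Add 3 hours 18 minutes leg 4 → 13:21 UTC.
Anvik Crossing is UTC−7:00, so local arrival = 13:21 − 7:00 = 06:21 on Jun 25.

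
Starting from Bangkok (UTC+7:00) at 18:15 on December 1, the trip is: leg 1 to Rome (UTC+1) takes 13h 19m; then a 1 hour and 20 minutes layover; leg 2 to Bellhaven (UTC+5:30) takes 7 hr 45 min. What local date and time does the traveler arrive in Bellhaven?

Convert departure to UTC: 18:15 − 7:00 = 11:15 UTC on Dec 1.
Add 13 hours 19 minutes leg 1 → 00:34 UTC (Dec 2).
Add 1 hour and 20 minutes layover in Rome → 01:54 UTC.
Add 7 hours and 45 minutes leg 2 → 09:39 UTC.
Bellhaven is UTC+5:30, so local arrival = 09:39 + 5:30 = 15:09 on Dec 2.

15:09 on December 2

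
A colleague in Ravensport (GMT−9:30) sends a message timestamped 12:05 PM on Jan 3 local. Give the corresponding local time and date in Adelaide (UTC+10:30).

8:05 AM on Jan 4

Adelaide is 20:00 ahead of Ravensport.
Shift by the zone difference: 12:05 PM + 20:00 = 8:05 AM on Jan 4 in Adelaide.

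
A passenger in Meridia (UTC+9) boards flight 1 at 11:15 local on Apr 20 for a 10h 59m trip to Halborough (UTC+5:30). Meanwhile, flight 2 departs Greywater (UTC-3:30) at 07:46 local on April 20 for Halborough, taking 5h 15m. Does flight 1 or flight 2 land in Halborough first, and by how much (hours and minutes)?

the first, by 3 hours 17 minutes

Flight 1 in UTC: 11:15 − 9:00 = 02:15 on Apr 20.
+10 hours and 59 minutes → arrive 13:14 UTC on Apr 20.
Flight 2 in UTC: 07:46 + 3:30 = 11:16 on Apr 20.
+5 hours 15 minutes → arrive 16:31 UTC on Apr 20.
Flight 1 lands earlier by 3 hours 17 minutes.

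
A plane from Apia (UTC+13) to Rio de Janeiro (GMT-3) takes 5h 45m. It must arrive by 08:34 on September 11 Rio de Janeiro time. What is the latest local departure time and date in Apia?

Target arrival in UTC: 08:34 + 3:00 = 11:34 on Sep 11.
Subtract 5 hours 45 minutes → departure 05:49 UTC on Sep 11.
Apia is UTC+13:00: 05:49 + 13:00 = 18:49 on Sep 11.

18:49 on September 11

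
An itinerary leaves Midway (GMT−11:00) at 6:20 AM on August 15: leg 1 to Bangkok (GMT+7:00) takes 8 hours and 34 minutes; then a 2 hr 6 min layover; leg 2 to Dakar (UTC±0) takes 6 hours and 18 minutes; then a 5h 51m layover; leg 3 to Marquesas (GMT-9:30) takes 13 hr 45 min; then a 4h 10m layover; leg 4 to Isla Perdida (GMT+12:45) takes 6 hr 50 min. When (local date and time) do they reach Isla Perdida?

5:39 AM on Aug 18

Convert departure to UTC: 6:20 AM + 11:00 = 5:20 PM UTC on Aug 15.
Add 8 hours and 34 minutes leg 1 → 1:54 AM UTC (Aug 16).
Add 2 hours and 6 minutes layover in Bangkok → 4:00 AM UTC.
Add 6 hours 18 minutes leg 2 → 10:18 AM UTC.
Add 5 hours 51 minutes layover in Dakar → 4:09 PM UTC.
Add 13 hours and 45 minutes leg 3 → 5:54 AM UTC (Aug 17).
Add 4 hours 10 minutes layover in Marquesas → 10:04 AM UTC.
Add 6 hours and 50 minutes leg 4 → 4:54 PM UTC.
Isla Perdida is UTC+12:45, so local arrival = 4:54 PM + 12:45 = 5:39 AM on Aug 18.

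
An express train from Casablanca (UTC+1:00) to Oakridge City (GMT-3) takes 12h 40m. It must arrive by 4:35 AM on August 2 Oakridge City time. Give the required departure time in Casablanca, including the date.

7:55 PM on August 1

Target arrival in UTC: 4:35 AM + 3:00 = 7:35 AM on Aug 2.
Subtract 12 hours 40 minutes → departure 6:55 PM UTC on Aug 1.
Casablanca is UTC+1:00: 6:55 PM + 1:00 = 7:55 PM on Aug 1.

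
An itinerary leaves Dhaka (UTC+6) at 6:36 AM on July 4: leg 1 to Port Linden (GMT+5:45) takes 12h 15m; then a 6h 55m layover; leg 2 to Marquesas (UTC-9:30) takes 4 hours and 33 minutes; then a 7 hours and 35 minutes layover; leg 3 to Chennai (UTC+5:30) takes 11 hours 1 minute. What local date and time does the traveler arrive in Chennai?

12:25 AM on July 6

Convert departure to UTC: 6:36 AM − 6:00 = 12:36 AM UTC on Jul 4.
Add 12 hours and 15 minutes leg 1 → 12:51 PM UTC.
Add 6 hours and 55 minutes layover in Port Linden → 7:46 PM UTC.
Add 4 hours 33 minutes leg 2 → 12:19 AM UTC (Jul 5).
Add 7 hours 35 minutes layover in Marquesas → 7:54 AM UTC.
Add 11 hours and 1 minute leg 3 → 6:55 PM UTC.
Chennai is UTC+5:30, so local arrival = 6:55 PM + 5:30 = 12:25 AM on Jul 6.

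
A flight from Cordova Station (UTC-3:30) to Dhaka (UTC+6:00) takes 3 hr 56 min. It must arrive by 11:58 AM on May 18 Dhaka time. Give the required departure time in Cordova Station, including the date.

10:32 PM on May 17

Target arrival in UTC: 11:58 AM − 6:00 = 5:58 AM on May 18.
Subtract 3 hours 56 minutes → departure 2:02 AM UTC on May 18.
Cordova Station is UTC−3:30: 2:02 AM − 3:30 = 10:32 PM on May 17.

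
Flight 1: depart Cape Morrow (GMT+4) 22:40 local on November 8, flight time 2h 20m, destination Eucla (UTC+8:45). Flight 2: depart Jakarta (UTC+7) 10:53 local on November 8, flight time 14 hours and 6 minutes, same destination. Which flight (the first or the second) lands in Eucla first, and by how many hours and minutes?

Flight 1 in UTC: 22:40 − 4:00 = 18:40 on Nov 8.
+2 hours and 20 minutes → arrive 21:00 UTC on Nov 8.
Flight 2 in UTC: 10:53 − 7:00 = 03:53 on Nov 8.
+14 hours and 6 minutes → arrive 17:59 UTC on Nov 8.
Flight 2 lands earlier by 3 hours 1 minute.

the second, by 3 hours 1 minute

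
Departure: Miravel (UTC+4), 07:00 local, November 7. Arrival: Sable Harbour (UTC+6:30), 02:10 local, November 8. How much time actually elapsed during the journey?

16 hours 40 minutes

Sable Harbour is 2:30 ahead of Miravel.
Clock-face elapsed time (ignoring zones) is 19 hours 10 minutes.
Actual elapsed = 19 hours 10 minutes − 2:30 = 16 hours 40 minutes.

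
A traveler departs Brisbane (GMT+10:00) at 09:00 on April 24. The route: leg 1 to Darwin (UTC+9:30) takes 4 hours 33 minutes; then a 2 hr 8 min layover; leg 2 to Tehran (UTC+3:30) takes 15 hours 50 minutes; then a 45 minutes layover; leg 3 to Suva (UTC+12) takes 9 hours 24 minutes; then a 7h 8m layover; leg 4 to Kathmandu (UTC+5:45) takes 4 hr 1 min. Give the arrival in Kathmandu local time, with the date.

00:34 on Apr 26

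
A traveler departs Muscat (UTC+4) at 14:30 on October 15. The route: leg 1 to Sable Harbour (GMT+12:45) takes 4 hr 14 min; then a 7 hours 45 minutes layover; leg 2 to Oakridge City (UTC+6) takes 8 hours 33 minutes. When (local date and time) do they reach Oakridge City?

Convert departure to UTC: 14:30 − 4:00 = 10:30 UTC on Oct 15.
Add 4 hours 14 minutes leg 1 → 14:44 UTC.
Add 7 hours 45 minutes layover in Sable Harbour → 22:29 UTC.
Add 8 hours 33 minutes leg 2 → 07:02 UTC (Oct 16).
Oakridge City is UTC+6:00, so local arrival = 07:02 + 6:00 = 13:02 on Oct 16.

13:02 on October 16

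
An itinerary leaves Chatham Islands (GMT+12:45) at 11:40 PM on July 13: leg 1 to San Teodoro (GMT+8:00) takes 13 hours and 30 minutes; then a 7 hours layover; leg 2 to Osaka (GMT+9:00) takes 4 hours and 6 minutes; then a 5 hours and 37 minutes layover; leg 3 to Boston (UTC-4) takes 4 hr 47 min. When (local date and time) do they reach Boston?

Convert departure to UTC: 11:40 PM − 12:45 = 10:55 AM UTC on Jul 13.
Add 13 hours 30 minutes leg 1 → 12:25 AM UTC (Jul 14).
Add 7 hours layover in San Teodoro → 7:25 AM UTC.
Add 4 hours 6 minutes leg 2 → 11:31 AM UTC.
Add 5 hours 37 minutes layover in Osaka → 5:08 PM UTC.
Add 4 hours 47 minutes leg 3 → 9:55 PM UTC.
Boston is UTC−4:00, so local arrival = 9:55 PM − 4:00 = 5:55 PM on Jul 14.

5:55 PM on Jul 14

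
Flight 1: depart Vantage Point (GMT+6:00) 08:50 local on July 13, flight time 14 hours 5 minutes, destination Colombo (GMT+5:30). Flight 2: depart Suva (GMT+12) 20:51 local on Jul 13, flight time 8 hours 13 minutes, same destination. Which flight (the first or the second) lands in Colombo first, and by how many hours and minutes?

the first, by 9 minutes

Flight 1 in UTC: 08:50 − 6:00 = 02:50 on Jul 13.
+14 hours 5 minutes → arrive 16:55 UTC on Jul 13.
Flight 2 in UTC: 20:51 − 12:00 = 08:51 on Jul 13.
+8 hours 13 minutes → arrive 17:04 UTC on Jul 13.
Flight 1 lands earlier by 9 minutes.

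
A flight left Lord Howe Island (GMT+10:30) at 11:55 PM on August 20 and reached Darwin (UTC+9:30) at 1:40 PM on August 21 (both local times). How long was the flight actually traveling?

Darwin is 1:00 behind Lord Howe Island.
Clock-face elapsed time (ignoring zones) is 13 hours 45 minutes.
Actual elapsed = 13 hours 45 minutes + 1:00 = 14 hours 45 minutes.

14 hours 45 minutes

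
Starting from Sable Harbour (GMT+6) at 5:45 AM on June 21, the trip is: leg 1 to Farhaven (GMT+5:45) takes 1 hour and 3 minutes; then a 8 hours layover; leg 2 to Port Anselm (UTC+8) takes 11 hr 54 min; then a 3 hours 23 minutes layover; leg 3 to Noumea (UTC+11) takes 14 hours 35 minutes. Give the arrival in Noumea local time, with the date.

Convert departure to UTC: 5:45 AM − 6:00 = 11:45 PM UTC on Jun 20.
Add 1 hour 3 minutes leg 1 → 12:48 AM UTC (Jun 21).
Add 8 hours layover in Farhaven → 8:48 AM UTC.
Add 11 hours 54 minutes leg 2 → 8:42 PM UTC.
Add 3 hours and 23 minutes layover in Port Anselm → 12:05 AM UTC (Jun 22).
Add 14 hours and 35 minutes leg 3 → 2:40 PM UTC.
Noumea is UTC+11:00, so local arrival = 2:40 PM + 11:00 = 1:40 AM on Jun 23.

1:40 AM on June 23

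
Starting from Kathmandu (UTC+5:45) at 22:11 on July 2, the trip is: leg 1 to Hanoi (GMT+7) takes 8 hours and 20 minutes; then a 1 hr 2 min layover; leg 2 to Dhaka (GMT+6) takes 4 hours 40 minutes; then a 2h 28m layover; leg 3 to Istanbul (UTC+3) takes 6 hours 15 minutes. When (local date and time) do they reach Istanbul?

18:11 on July 3

Convert departure to UTC: 22:11 − 5:45 = 16:26 UTC on Jul 2.
Add 8 hours 20 minutes leg 1 → 00:46 UTC (Jul 3).
Add 1 hour 2 minutes layover in Hanoi → 01:48 UTC.
Add 4 hours 40 minutes leg 2 → 06:28 UTC.
Add 2 hours 28 minutes layover in Dhaka → 08:56 UTC.
Add 6 hours and 15 minutes leg 3 → 15:11 UTC.
Istanbul is UTC+3:00, so local arrival = 15:11 + 3:00 = 18:11 on Jul 3.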